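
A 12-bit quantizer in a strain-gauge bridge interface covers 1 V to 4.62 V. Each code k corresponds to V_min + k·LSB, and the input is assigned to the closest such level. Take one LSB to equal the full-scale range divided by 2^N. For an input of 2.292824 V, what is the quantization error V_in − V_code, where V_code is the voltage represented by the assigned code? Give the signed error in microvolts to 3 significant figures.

−159 µV

Range = 4.62 − (1) = 3.62 V. LSB = 3.62 V / 2^12 ≈ 0.8838 mV.
(2.292824 − (1)) / LSB = 1.292824 × 4096/3.62 = 1462.8196. Nearest integer: k = 1463.
V_code = V_min + k × range/2^12 = 1 + 1463 × 3.62/4096 = 2.292983398 V.
Error = V_in − V_code = 2.292824 − (2.292983398) = −159 µV.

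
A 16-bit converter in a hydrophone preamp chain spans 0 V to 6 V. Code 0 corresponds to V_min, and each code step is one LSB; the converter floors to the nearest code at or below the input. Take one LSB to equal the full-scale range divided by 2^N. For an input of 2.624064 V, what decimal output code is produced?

Range is 6 V. LSB = 6 V / 2^16 ≈ 91.55 µV.
(V_in − V_min) × 2^16/range = (2.624064 − (0)) × 65536/6 = 28661.776.
Floor → code = 28661.

28661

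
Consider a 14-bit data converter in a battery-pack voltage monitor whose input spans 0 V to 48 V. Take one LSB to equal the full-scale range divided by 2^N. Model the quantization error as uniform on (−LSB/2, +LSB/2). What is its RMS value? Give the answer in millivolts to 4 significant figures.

0.8457 mV

Span = 48 V.
LSB = 48 V / 2^14 = 2.92969 mV.
For a uniform distribution on [−LSB/2, +LSB/2], V_rms = LSB/√12 = 2.92969 mV/3.4641 = 0.8457 mV.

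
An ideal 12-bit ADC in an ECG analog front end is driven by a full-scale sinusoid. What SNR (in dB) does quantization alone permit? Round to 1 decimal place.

74.0 dB

SNR = 6.02·12 + 1.76 = 74.00 dB.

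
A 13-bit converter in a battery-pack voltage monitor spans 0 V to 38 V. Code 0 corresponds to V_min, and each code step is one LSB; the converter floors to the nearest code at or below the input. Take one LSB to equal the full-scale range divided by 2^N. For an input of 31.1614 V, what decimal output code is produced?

6717

Range is 38 V. LSB = 38 V / 2^13 ≈ 4.639 mV.
V_in − V_min = 31.1614 − (0) = 31.1614 V.
Divide by LSB: 31.1614 × 8192/38 = 6717.7418.
Truncating gives code 6717.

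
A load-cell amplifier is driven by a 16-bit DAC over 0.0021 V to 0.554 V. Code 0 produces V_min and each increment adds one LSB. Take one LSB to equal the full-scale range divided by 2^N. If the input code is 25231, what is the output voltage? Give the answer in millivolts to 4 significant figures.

214.6 mV

The full-scale span is 0.554 − (0.0021) = 0.5519 V. LSB = 0.5519 V / 2^16.
V_out = V_min + code × LSB = 0.0021 V + 25231 × 0.5519 V / 65536
      = 0.0021 + 0.212478 = 0.214578 V.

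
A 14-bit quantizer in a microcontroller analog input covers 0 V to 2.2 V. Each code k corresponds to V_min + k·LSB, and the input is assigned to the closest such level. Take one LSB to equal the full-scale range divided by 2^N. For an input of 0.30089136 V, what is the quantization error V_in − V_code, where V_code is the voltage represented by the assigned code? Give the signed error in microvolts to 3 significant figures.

−24.2 µV

V_FS = 2.2 V. LSB = 2.2 V / 2^14 ≈ 134.3 µV.
(0.30089136 − (0)) / LSB = 0.30089136 × 16384/2.2 = 2240.8200. Nearest integer: k = 2241.
V_code = V_min + k × range/2^14 = 0 + 2241 × 2.2/16384 = 0.30091552734 V.
Error = V_in − V_code = 0.30089136 − (0.30091552734) = −24.2 µV.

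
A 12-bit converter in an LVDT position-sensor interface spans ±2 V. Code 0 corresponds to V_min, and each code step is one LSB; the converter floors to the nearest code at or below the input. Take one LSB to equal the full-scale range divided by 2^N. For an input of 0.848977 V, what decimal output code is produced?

2917

Span: 2 V − (-2 V) = 4 V. LSB = 4 V / 2^12 ≈ 0.9766 mV.
code = ⌊(V_in − V_min)/LSB⌋ = ⌊(V_in − V_min) × 2^12 / range⌋
     = ⌊(0.848977 − (-2)) × 4096 / 4⌋ = ⌊2.848977 × 4096/4⌋
     = ⌊2917.352⌋ = 2917.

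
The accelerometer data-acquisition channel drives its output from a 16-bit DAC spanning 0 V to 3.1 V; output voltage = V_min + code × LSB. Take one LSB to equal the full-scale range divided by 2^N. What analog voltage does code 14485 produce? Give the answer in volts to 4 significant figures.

0.6852 V

V_FS = 3.1 V. LSB = 3.1 V / 2^16.
V_out = 0 + 14485 × (3.1/65536) V
      = 0 V + 0.685173 V = 0.685173 V.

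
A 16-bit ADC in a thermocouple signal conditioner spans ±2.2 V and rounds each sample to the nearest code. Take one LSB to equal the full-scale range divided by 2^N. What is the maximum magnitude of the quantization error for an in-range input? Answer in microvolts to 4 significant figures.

Span: 2.2 V − (-2.2 V) = 4.4 V.
One LSB is 4.4 V / 65536 = 67.1387 µV.
|e|_max = LSB/2 = 33.57 µV.

33.57 µV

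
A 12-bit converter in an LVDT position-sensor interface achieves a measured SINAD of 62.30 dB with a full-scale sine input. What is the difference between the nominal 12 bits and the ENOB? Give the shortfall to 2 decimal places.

ENOB = (SINAD − 1.76)/6.02 = (62.30 − 1.76)/6.02 = 10.0565 bits.
Shortfall = 12 − 10.0565 = 1.9435 bits.

1.94 bits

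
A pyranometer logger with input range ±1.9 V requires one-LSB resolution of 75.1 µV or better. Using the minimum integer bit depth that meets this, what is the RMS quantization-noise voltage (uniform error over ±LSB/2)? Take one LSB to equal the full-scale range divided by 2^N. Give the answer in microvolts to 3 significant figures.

Full-scale range = 1.9 V − (-1.9 V) = 3.8 V.
Levels needed ≥ 3.8/75.1 µV = 50600. 2^16 = 65536 suffices, so N_min = 16.
One LSB is 3.8 V / 65536 = 57.983 µV.
RMS noise = LSB/√12 = 16.7 µV.

16.7 µV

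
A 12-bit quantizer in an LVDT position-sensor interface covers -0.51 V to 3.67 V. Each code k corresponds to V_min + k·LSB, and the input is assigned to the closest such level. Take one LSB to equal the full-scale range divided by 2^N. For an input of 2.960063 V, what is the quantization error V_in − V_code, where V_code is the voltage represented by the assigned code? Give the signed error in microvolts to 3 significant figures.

+336 µV

The full-scale span is 3.67 − (-0.51) = 4.18 V. LSB = 4.18 V / 2^12 ≈ 1.021 mV.
(2.960063 − (-0.51)) / LSB = 3.470063 × 4096/4.18 = 3400.3297. Nearest integer: k = 3400.
V_code = V_min + k × range/2^12 = -0.51 + 3400 × 4.18/4096 = 2.959726563 V.
Error = V_in − V_code = 2.960063 − (2.959726563) = +336 µV.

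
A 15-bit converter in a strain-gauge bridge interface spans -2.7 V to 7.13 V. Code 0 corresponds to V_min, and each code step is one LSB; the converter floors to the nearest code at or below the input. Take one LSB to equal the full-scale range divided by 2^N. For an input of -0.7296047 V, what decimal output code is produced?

6568

Full-scale range = 7.13 V − (-2.7 V) = 9.83 V. LSB = 9.83 V / 2^15 ≈ 300.0 µV.
V_in − V_min = -0.7296047 − (-2.7) = 1.9703953 V.
Divide by LSB: 1.9703953 × 32768/9.83 = 6568.2516.
Truncating gives code 6568.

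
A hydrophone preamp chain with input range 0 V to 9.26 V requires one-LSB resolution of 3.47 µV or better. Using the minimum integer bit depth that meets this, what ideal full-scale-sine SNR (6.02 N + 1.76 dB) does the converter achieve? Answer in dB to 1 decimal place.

134.2 dB

Range is 9.26 V.
9.26 V / 3.47 µV = 2.669e6. Since 2^21 = 2097152 and 2^22 = 4194304, N = 22.
6.02(22) + 1.76 = 134.20 dB.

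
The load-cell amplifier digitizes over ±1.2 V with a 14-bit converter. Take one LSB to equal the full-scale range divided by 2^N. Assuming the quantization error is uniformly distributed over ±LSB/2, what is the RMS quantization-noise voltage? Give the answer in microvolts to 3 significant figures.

Full-scale range = 1.2 V − (-1.2 V) = 2.4 V.
LSB = 2.4 V / 2^14 = 146.48 µV.
σ_q = LSB/√12 = 146.48 µV/3.4641 = 42.3 µV.

42.3 µV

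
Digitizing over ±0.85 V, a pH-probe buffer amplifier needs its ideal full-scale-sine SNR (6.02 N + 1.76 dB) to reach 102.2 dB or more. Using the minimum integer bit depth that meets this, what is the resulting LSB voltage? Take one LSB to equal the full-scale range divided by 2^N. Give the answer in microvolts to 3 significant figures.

Full-scale range = 0.85 V − (-0.85 V) = 1.7 V.
Required N = ⌈(102.2 − 1.76)/6.02⌉ = ⌈16.684⌉ = 17.
LSB = 1.7 V ÷ 2^17 = 1.7/131072 V = 13.0 µV.

13.0 µV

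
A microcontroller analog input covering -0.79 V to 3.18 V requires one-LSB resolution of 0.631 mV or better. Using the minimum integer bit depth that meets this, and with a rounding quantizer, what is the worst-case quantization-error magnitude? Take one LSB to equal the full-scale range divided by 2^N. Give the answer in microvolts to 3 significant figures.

Span: 3.18 V − (-0.79 V) = 3.97 V.
Levels needed ≥ 3.97/0.631 mV = 6292. 2^13 = 8192 suffices, so N_min = 13.
LSB = 3.97 V / 2^13 = 484.62 µV.
Max error for round-to-nearest is LSB/2 = 242 µV.

242 µV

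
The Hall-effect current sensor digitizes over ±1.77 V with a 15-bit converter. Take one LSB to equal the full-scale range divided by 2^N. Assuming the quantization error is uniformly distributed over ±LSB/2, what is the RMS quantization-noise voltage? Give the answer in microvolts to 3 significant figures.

Full-scale range = 1.77 V − (-1.77 V) = 3.54 V.
LSB = 3.54 V / 2^15 = 108.03 µV.
σ_q = LSB/√12 = 108.03 µV/3.4641 = 31.2 µV.

31.2 µV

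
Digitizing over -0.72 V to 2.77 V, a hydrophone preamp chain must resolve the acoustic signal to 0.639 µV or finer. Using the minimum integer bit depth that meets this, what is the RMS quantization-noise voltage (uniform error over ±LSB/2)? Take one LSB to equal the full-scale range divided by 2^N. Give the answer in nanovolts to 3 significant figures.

Full-scale range = 2.77 V − (-0.72 V) = 3.49 V.
Need 2^N ≥ 3.49 V / 0.639 µV = 5.462e6 → N_min = 23.
Step size = 3.49/8388608 V = 416.04 nV.
RMS noise = LSB/√12 = 120 nV.

120 nV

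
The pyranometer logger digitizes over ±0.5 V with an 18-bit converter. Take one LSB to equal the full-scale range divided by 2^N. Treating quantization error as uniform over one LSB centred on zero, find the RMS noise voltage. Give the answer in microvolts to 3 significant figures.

1.10 µV

Span: 0.5 V − (-0.5 V) = 1 V.
LSB = 1 V / 2^18 = 3.8147 µV.
σ_q = LSB/√12 = 3.8147 µV/3.4641 = 1.10 µV.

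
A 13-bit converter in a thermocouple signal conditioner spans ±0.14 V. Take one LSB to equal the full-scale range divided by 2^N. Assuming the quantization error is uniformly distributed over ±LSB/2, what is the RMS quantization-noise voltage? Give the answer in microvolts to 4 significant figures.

9.867 µV

Span: 0.14 V − (-0.14 V) = 0.28 V.
LSB = 0.28 V ÷ 2^13 = 0.28/8192 V = 34.1797 µV.
For a uniform distribution on [−LSB/2, +LSB/2], V_rms = LSB/√12 = 34.1797 µV/3.4641 = 9.867 µV.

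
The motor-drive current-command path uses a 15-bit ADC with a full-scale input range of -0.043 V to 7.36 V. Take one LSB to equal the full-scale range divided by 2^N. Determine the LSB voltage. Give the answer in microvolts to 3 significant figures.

Span: 7.36 V − (-0.043 V) = 7.403 V.
Number of codes = 2^15 = 32768.
Step size = 7.403/32768 V = 226 µV.

226 µV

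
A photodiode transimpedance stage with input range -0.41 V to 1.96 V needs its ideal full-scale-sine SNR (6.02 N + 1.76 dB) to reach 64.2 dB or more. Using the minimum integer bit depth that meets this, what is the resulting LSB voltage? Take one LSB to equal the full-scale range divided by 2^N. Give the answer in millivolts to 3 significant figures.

1.16 mV

Full-scale range = 1.96 V − (-0.41 V) = 2.37 V.
Solving 6.02 N ≥ 64.2 − 1.76: N ≥ 10.372. Round up → N = 11.
LSB = 2.37 V ÷ 2^11 = 2.37/2048 V = 1.16 mV.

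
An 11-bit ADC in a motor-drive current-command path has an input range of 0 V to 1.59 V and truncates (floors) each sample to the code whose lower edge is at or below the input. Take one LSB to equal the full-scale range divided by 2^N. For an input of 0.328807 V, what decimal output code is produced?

423

Range is 1.59 V. LSB = 1.59 V / 2^11 ≈ 0.7764 mV.
(V_in − V_min) × 2^11/range = (0.328807 − (0)) × 2048/1.59 = 423.520.
Floor → code = 423.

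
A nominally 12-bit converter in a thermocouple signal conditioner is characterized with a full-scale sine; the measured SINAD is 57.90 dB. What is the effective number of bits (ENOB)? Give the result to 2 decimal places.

ENOB = (SINAD − 1.76) / 6.02 = (57.90 − 1.76) / 6.02 = 56.14 / 6.02 = 9.3256.

9.33 bits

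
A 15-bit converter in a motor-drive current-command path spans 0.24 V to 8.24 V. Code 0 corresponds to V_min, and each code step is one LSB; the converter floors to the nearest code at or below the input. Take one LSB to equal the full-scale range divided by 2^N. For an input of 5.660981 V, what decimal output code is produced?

Range = 8.24 − (0.24) = 8 V. LSB = 8 V / 2^15 ≈ 244.1 µV.
V_in − V_min = 5.660981 − (0.24) = 5.420981 V.
Divide by LSB: 5.420981 × 32768/8 = 22204.3382.
Truncating gives code 22204.

22204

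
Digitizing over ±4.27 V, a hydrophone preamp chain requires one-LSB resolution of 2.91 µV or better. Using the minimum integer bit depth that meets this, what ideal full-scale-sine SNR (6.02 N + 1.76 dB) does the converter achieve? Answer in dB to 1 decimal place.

The full-scale span is 4.27 − (-4.27) = 8.54 V.
Levels needed ≥ 8.54/2.91 µV = 2.935e6. 2^22 = 4194304 suffices, so N_min = 22.
Ideal SNR at N = 22: 6.02·22 + 1.76 = 134.2 dB.

134.2 dB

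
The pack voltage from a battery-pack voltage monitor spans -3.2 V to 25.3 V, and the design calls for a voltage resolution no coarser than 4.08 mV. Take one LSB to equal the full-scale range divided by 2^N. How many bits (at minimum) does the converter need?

13 bits

Range = 25.3 − (-3.2) = 28.5 V.
Need 2^N ≥ 28.5 V / 4.08 mV = 6985 → N_min = 13.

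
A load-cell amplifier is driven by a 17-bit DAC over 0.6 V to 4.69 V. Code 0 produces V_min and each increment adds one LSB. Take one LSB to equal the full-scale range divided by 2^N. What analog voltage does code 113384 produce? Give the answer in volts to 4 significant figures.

Range = 4.69 − (0.6) = 4.09 V. LSB = 4.09 V / 2^17.
Output = V_min + (113384/131072) × range = 0.6 + 0.865051 × 4.09 V
      = 0.6 V + 3.53806 V = 4.13806 V.

4.138 V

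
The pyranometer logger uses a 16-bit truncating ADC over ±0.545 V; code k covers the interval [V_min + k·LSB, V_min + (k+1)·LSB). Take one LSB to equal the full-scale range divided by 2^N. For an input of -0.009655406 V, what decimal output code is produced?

32187

The full-scale span is 0.545 − (-0.545) = 1.09 V. LSB = 1.09 V / 2^16 ≈ 16.63 µV.
code = ⌊(V_in − V_min)/LSB⌋ = ⌊(V_in − V_min) × 2^16 / range⌋
     = ⌊(-0.009655406 − (-0.545)) × 65536 / 1.09⌋ = ⌊0.535344594 × 65536/1.09⌋
     = ⌊32187.471⌋ = 32187.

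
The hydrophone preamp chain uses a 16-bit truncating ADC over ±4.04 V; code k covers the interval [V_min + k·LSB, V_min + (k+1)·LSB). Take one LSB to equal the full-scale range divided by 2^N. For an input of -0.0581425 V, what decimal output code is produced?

The full-scale span is 4.04 − (-4.04) = 8.08 V. LSB = 8.08 V / 2^16 ≈ 123.3 µV.
(V_in − V_min) × 2^16/range = (-0.0581425 − (-4.04)) × 65536/8.08 = 32296.413.
Floor → code = 32296.

32296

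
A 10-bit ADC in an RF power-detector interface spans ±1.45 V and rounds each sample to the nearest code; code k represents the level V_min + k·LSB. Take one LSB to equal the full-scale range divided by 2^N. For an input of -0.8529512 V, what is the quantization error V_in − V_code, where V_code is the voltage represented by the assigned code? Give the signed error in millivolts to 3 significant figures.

Span: 1.45 V − (-1.45 V) = 2.9 V. LSB = 2.9 V / 2^10 ≈ 2.832 mV.
Position in LSBs: (-0.8529512 − (-1.45)) × 1024/2.9 = 210.8200; rounding gives k = 211.
V_code = -1.45 + (211/1024) × 2.9 = -0.8524414063 V.
V_in − V_code = -0.8529512 − (-0.8524414063) = −0.510 mV.

−0.510 mV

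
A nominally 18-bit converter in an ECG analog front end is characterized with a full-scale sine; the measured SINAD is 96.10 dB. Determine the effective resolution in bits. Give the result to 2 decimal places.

15.67 bits

Inverting SNR = 6.02 N + 1.76: N_eff = (96.10 − 1.76)/6.02 = 15.6711.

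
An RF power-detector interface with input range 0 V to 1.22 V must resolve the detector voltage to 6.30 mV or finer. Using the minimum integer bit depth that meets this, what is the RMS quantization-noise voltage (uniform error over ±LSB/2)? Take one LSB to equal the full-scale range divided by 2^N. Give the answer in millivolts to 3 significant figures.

Range is 1.22 V.
Required number of levels: 1.22/6.30 mV = 193.65; smallest N with 2^N ≥ that is 8.
LSB = 1.22 V ÷ 2^8 = 1.22/256 V = 4.7656 mV.
V_rms = LSB/√12 = 1.38 mV.

1.38 mV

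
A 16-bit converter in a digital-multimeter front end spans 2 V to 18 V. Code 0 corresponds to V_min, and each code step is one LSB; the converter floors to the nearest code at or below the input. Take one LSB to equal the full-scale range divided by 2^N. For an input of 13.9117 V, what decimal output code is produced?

Range = 18 − (2) = 16 V. LSB = 16 V / 2^16 ≈ 244.1 µV.
(V_in − V_min) × 2^16/range = (13.9117 − (2)) × 65536/16 = 48790.323.
Floor → code = 48790.

48790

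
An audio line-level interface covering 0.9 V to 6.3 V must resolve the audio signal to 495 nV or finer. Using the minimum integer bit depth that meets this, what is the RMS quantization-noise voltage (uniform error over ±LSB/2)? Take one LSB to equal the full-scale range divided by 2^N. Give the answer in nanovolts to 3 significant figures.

92.9 nV

Span: 6.3 V − (0.9 V) = 5.4 V.
Required number of levels: 5.4/495 nV = 1.0909e7; smallest N with 2^N ≥ that is 24.
LSB = 5.4 V / 2^24 = 321.87 nV.
RMS noise = LSB/√12 = 92.9 nV.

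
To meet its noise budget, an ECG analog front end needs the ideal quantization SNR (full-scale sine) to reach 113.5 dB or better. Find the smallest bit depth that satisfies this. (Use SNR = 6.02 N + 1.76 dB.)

19 bits

6.02 N + 1.76 ≥ 113.5 gives N ≥ 18.561, so the minimum integer is 19.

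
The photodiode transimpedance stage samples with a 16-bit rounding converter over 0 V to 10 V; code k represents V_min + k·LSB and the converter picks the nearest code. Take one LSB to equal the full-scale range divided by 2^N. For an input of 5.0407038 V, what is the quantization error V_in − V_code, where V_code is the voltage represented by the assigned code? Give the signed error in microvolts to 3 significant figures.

−37.2 µV

Span = 10 V. LSB = 10 V / 2^16 ≈ 152.6 µV.
(V_in − V_min)/LSB = (5.0407038 − (0)) × 65536/10 = 33034.7564 → nearest code k = 33035.
V_code = 0 + (33035/65536) × 10 = 5.0407409668 V.
Error = V_in − V_code = 5.0407038 − (5.0407409668) = −37.2 µV.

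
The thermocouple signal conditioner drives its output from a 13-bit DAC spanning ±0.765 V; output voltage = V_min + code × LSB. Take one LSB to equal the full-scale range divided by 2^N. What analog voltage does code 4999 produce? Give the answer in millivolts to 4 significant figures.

168.7 mV

Range = 0.765 − (-0.765) = 1.53 V. LSB = 1.53 V / 2^13.
Output = V_min + (4999/8192) × range = -0.765 + 0.610229 × 1.53 V
      = -0.765 V + 0.933651 V = 0.168651 V.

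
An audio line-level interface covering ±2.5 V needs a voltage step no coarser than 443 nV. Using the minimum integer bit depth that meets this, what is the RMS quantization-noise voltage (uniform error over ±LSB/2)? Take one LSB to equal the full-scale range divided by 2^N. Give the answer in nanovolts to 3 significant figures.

Range = 2.5 − (-2.5) = 5 V.
5 V / 443 nV = 1.129e7. Since 2^23 = 8388608 and 2^24 = 16777216, N = 24.
LSB = 5 V ÷ 2^24 = 5/16777216 V = 298.02 nV.
RMS noise = LSB/√12 = 86.0 nV.

86.0 nV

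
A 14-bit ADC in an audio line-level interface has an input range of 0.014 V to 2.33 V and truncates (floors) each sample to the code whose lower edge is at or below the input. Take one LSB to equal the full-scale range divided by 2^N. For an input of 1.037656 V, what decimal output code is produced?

Full-scale range = 2.33 V − (0.014 V) = 2.316 V. LSB = 2.316 V / 2^14 ≈ 141.4 µV.
code = ⌊(V_in − V_min)/LSB⌋ = ⌊(V_in − V_min) × 2^14 / range⌋
     = ⌊(1.037656 − (0.014)) × 16384 / 2.316⌋ = ⌊1.023656 × 16384/2.316⌋
     = ⌊7241.615⌋ = 7241.

7241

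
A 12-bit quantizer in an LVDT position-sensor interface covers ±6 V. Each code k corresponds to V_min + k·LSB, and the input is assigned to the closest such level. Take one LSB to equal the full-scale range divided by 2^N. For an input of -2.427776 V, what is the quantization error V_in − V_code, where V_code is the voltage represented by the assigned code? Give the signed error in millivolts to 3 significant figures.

+0.935 mV

Range = 6 − (-6) = 12 V. LSB = 12 V / 2^12 ≈ 2.930 mV.
(V_in − V_min)/LSB = (-2.427776 − (-6)) × 4096/12 = 1219.3191 → nearest code k = 1219.
V_code = -6 + (1219/4096) × 12 = -2.428710938 V.
Error = V_in − V_code = -2.427776 − (-2.428710938) = +0.935 mV.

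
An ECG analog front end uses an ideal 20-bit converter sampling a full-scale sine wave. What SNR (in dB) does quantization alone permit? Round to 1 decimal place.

SNR = 6.02·20 + 1.76 = 122.16 dB.

122.2 dB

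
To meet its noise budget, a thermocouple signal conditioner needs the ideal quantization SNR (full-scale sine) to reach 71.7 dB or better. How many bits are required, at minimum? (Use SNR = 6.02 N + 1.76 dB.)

12 bits

6.02 N + 1.76 ≥ 71.7 gives N ≥ 11.618, so the minimum integer is 12.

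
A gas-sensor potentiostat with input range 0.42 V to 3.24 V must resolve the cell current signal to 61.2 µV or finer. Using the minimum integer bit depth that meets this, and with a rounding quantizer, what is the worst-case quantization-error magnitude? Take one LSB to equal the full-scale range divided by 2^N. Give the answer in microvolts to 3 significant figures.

Span: 3.24 V − (0.42 V) = 2.82 V.
Required number of levels: 2.82/61.2 µV = 46078; smallest N with 2^N ≥ that is 16.
LSB = 2.82 V ÷ 2^16 = 2.82/65536 V = 43.030 µV.
Half an LSB is 21.5 µV.

21.5 µV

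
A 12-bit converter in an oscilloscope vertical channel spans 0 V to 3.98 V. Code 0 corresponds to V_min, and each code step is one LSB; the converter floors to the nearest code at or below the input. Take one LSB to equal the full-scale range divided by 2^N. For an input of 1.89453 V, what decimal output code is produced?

Full-scale range = 3.98 V. LSB = 3.98 V / 2^12 ≈ 0.9717 mV.
V_in − V_min = 1.89453 − (0) = 1.89453 V.
Divide by LSB: 1.89453 × 4096/3.98 = 1949.7475.
Truncating gives code 1949.

1949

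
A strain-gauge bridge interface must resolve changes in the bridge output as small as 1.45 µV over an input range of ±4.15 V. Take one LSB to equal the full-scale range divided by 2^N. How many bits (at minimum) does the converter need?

23 bits

Full-scale range = 4.15 V − (-4.15 V) = 8.3 V.
Need 2^N ≥ 8.3 V / 1.45 µV = 5.724e6 → N_min = 23.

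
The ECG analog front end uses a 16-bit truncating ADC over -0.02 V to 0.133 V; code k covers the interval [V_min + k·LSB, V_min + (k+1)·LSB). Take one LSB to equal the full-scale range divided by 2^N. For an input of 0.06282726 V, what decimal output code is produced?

35478

Span: 0.133 V − (-0.02 V) = 0.153 V. LSB = 0.153 V / 2^16 ≈ 2.335 µV.
code = ⌊(V_in − V_min)/LSB⌋ = ⌊(V_in − V_min) × 2^16 / range⌋
     = ⌊(0.06282726 − (-0.02)) × 65536 / 0.153⌋ = ⌊0.08282726 × 65536/0.153⌋
     = ⌊35478.218⌋ = 35478.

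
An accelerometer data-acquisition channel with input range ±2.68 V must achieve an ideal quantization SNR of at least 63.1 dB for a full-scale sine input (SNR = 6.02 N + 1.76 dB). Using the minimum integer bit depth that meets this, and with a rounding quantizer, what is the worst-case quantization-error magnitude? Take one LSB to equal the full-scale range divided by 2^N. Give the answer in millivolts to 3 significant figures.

1.31 mV

Span: 2.68 V − (-2.68 V) = 5.36 V.
Required N = ⌈(63.1 − 1.76)/6.02⌉ = ⌈10.189⌉ = 11.
One LSB is 5.36 V / 2048 = 2.6172 mV.
Half an LSB is 1.31 mV.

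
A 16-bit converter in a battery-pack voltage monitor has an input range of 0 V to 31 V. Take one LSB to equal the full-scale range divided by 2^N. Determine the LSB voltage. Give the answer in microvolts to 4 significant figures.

473.0 µV

Full-scale range = 31 V.
Number of codes = 2^16 = 65536.
LSB = 31 V / 2^16 = 473.0 µV.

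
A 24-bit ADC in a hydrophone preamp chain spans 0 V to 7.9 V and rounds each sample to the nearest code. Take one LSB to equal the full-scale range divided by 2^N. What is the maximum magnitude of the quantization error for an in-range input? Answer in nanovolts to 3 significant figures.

Span = 7.9 V.
LSB = 7.9 V ÷ 2^24 = 7.9/16777216 V = 470.88 nV.
A rounding quantizer has |error| ≤ LSB/2 = 235 nV.

235 nV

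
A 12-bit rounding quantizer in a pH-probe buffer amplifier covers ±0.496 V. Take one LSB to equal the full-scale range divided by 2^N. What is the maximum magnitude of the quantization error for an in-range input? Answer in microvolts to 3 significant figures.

121 µV

Span: 0.496 V − (-0.496 V) = 0.992 V.
One LSB is 0.992 V / 4096 = 242.19 µV.
Worst-case error for round-to-nearest is half an LSB: 121 µV.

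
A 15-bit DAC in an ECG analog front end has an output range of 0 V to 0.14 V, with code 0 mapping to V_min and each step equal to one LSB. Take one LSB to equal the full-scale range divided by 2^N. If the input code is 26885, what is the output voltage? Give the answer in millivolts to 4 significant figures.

114.9 mV

Range is 0.14 V. LSB = 0.14 V / 2^15.
Output = V_min + (26885/32768) × range = 0 + 0.820465 × 0.14 V
      = 0 + 0.114865 = 0.114865 V.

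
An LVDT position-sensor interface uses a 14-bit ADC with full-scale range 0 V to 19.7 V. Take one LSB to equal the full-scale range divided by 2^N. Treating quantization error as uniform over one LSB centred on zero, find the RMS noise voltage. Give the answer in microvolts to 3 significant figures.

Full-scale range = 19.7 V.
Step size = 19.7/16384 V = 1.2024 mV.
V_rms = LSB/√12 = 1.2024 mV / √12 = 347 µV.

347 µV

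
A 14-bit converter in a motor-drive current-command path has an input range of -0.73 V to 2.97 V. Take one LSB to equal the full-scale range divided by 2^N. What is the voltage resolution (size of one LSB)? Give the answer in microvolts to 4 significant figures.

The full-scale span is 2.97 − (-0.73) = 3.7 V.
2^14 = 16384 levels.
One LSB is 3.7 V / 16384 = 225.8 µV.

225.8 µV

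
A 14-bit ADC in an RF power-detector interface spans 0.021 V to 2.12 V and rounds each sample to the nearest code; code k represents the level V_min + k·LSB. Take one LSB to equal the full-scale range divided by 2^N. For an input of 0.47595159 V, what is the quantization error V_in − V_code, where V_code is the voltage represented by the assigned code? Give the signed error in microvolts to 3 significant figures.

The full-scale span is 2.12 − (0.021) = 2.099 V. LSB = 2.099 V / 2^14 ≈ 128.1 µV.
(V_in − V_min)/LSB = (0.47595159 − (0.021)) × 16384/2.099 = 3551.1800 → nearest code k = 3551.
V_code = V_min + k × range/2^14 = 0.021 + 3551 × 2.099/16384 = 0.47592852783 V.
e = 0.47595159 − (0.47592852783) = +23.1 µV.

+23.1 µV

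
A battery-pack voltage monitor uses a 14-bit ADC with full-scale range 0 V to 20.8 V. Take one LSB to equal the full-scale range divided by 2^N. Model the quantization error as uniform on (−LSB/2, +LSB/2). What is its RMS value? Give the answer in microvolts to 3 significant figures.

Full-scale range = 20.8 V.
One LSB is 20.8 V / 16384 = 1.2695 mV.
For a uniform distribution on [−LSB/2, +LSB/2], V_rms = LSB/√12 = 1.2695 mV/3.4641 = 366 µV.

366 µV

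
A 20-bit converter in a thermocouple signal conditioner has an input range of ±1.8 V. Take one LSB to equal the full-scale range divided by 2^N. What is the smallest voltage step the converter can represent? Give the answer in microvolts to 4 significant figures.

Full-scale range = 1.8 V − (-1.8 V) = 3.6 V.
2^20 = 1048576 levels.
LSB = 3.6 V / 2^20 = 3.433 µV.

3.433 µV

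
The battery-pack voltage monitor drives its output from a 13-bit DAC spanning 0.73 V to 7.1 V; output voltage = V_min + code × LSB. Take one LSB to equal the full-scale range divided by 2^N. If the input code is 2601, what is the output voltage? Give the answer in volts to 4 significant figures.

2.753 V

Span: 7.1 V − (0.73 V) = 6.37 V. LSB = 6.37 V / 2^13.
V_out = V_min + code × LSB = 0.73 V + 2601 × 6.37 V / 8192
      = 0.73 V + 2.02251 V = 2.75251 V.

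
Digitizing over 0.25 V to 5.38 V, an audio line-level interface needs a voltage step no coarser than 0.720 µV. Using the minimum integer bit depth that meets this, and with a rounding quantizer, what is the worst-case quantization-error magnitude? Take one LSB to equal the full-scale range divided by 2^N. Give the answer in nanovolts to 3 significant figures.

The full-scale span is 5.38 − (0.25) = 5.13 V.
Required number of levels: 5.13/0.720 µV = 7.1250e6; smallest N with 2^N ≥ that is 23.
LSB = 5.13 V ÷ 2^23 = 5.13/8388608 V = 0.61154 µV.
Max error for round-to-nearest is LSB/2 = 306 nV.

306 nV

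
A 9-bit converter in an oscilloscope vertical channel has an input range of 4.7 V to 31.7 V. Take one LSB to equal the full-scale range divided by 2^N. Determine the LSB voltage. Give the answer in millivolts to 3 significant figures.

The full-scale span is 31.7 − (4.7) = 27 V.
There are 2^9 = 512 steps.
LSB = 27 V ÷ 2^9 = 27/512 V = 52.7 mV.

52.7 mV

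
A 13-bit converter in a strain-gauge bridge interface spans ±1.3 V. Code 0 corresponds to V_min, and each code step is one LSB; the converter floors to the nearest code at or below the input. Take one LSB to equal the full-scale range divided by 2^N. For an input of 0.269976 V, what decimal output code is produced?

4946

Full-scale range = 1.3 V − (-1.3 V) = 2.6 V. LSB = 2.6 V / 2^13 ≈ 317.4 µV.
V_in − V_min = 0.269976 − (-1.3) = 1.569976 V.
Divide by LSB: 1.569976 × 8192/2.6 = 4946.6321.
Truncating gives code 4946.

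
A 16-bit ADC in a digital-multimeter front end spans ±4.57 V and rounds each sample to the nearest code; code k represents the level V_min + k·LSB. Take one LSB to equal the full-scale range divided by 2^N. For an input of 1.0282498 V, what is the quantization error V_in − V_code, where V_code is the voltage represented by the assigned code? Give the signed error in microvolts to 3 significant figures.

−28.1 µV

Span: 4.57 V − (-4.57 V) = 9.14 V. LSB = 9.14 V / 2^16 ≈ 139.5 µV.
(1.0282498 − (-4.57)) / LSB = 5.5982498 × 65536/9.14 = 40140.7986. Nearest integer: k = 40141.
Reconstructed level: -4.57 + 40141 × 9.14/65536 V = 1.0282778931 V.
V_in − V_code = 1.0282498 − (1.0282778931) = −28.1 µV.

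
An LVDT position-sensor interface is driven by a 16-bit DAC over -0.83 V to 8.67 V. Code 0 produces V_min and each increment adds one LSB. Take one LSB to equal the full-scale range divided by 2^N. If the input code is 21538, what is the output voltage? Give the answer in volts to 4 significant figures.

Span: 8.67 V − (-0.83 V) = 9.5 V. LSB = 9.5 V / 2^16.
V_out = V_min + code × LSB = -0.83 V + 21538 × 9.5 V / 65536
      = -0.83 V + 3.12212 V = 2.29212 V.

2.292 V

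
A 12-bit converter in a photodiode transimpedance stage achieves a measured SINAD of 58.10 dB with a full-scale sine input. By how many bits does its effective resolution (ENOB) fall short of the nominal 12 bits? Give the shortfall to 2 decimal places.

Effective bits = (58.10 − 1.76)/6.02 = 9.3588.
Lost resolution: 12 − 9.3588 = 2.6412 bits.

2.64 bits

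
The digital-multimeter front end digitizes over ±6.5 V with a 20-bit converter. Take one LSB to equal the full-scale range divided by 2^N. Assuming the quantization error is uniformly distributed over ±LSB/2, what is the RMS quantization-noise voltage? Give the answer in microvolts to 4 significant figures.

Span: 6.5 V − (-6.5 V) = 13 V.
LSB = 13 V ÷ 2^20 = 13/1048576 V = 12.3978 µV.
For a uniform distribution on [−LSB/2, +LSB/2], V_rms = LSB/√12 = 12.3978 µV/3.4641 = 3.579 µV.

3.579 µV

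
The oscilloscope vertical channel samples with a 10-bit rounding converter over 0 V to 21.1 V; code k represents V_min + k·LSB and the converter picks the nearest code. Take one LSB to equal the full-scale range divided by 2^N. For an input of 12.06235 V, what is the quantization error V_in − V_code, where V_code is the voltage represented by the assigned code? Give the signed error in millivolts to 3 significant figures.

Span = 21.1 V. LSB = 21.1 V / 2^10 ≈ 20.61 mV.
(V_in − V_min)/LSB = (12.06235 − (0)) × 1024/21.1 = 585.3956 → nearest code k = 585.
Reconstructed level: 0 + 585 × 21.1/1024 V = 12.05419922 V.
V_in − V_code = 12.06235 − (12.05419922) = +8.15 mV.

+8.15 mV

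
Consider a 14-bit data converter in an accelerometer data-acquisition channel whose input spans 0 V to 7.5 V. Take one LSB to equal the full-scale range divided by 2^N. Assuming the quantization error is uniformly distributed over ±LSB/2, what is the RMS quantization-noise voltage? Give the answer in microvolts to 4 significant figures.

132.1 µV

V_FS = 7.5 V.
Step size = 7.5/16384 V = 457.764 µV.
σ_q = LSB/√12 = 457.764 µV/3.4641 = 132.1 µV.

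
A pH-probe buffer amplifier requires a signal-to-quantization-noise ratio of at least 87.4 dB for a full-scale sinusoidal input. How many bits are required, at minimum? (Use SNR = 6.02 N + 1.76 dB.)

15 bits

Solving 6.02 N ≥ 87.4 − 1.76: N ≥ 14.226. Round up → N = 15.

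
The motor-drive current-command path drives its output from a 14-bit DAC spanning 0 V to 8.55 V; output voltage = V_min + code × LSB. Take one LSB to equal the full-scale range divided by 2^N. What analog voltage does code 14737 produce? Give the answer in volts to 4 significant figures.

7.691 V

V_FS = 8.55 V. LSB = 8.55 V / 2^14.
V_out = 0 + 14737 × (8.55/16384) V
      = 0 + 7.69051 = 7.69051 V.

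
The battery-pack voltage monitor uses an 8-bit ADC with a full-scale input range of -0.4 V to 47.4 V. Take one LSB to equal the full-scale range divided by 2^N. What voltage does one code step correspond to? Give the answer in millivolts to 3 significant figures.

Full-scale range = 47.4 V − (-0.4 V) = 47.8 V.
There are 2^8 = 256 steps.
One LSB is 47.8 V / 256 = 187 mV.

187 mV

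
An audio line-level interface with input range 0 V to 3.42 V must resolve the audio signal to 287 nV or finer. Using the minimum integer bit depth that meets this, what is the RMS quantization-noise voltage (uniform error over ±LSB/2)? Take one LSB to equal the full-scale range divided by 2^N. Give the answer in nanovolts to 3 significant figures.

58.8 nV

V_FS = 3.42 V.
Required number of levels: 3.42/287 nV = 1.1916e7; smallest N with 2^N ≥ that is 24.
LSB = 3.42 V / 2^24 = 203.85 nV.
V_rms = LSB/√12 = 58.8 nV.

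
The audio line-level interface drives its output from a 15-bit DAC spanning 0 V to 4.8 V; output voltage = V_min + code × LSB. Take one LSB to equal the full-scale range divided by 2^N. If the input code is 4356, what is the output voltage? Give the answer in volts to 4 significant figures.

0.6381 V

Full-scale range = 4.8 V. LSB = 4.8 V / 2^15.
V_out = V_min + code × LSB = 0 V + 4356 × 4.8 V / 32768
      = 0 + 0.638086 = 0.638086 V.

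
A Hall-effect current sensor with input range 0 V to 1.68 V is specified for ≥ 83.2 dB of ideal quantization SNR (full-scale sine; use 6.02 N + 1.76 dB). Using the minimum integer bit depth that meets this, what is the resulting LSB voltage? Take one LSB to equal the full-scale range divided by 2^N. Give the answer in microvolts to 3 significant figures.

103 µV

V_FS = 1.68 V.
Required N = ⌈(83.2 − 1.76)/6.02⌉ = ⌈13.528⌉ = 14.
LSB = 1.68 V ÷ 2^14 = 1.68/16384 V = 103 µV.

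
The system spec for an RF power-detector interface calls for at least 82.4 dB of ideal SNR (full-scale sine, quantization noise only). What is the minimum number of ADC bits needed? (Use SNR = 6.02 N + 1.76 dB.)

N ≥ (82.4 − 1.76)/6.02 = 13.395 → N_min = 14.

14 bits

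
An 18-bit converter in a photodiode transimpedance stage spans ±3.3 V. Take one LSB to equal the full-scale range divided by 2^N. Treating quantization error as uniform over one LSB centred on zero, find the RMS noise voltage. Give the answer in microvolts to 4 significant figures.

7.268 µV

Full-scale range = 3.3 V − (-3.3 V) = 6.6 V.
LSB = 6.6 V / 2^18 = 25.1770 µV.
RMS of a uniform error over width LSB is LSB/√12 = 7.268 µV.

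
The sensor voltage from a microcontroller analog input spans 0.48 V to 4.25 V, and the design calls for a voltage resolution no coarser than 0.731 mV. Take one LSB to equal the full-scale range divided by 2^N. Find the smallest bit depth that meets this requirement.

13 bits

The full-scale span is 4.25 − (0.48) = 3.77 V.
Need 2^N ≥ 3.77 V / 0.731 mV = 5157 → N_min = 13.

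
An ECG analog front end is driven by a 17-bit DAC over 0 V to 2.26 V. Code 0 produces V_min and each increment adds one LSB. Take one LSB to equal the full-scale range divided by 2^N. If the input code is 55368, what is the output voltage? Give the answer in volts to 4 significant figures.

Span = 2.26 V. LSB = 2.26 V / 2^17.
V_out = V_min + code × LSB = 0 V + 55368 × 2.26 V / 131072
      = 0 V + 0.954679 V = 0.954679 V.

0.9547 V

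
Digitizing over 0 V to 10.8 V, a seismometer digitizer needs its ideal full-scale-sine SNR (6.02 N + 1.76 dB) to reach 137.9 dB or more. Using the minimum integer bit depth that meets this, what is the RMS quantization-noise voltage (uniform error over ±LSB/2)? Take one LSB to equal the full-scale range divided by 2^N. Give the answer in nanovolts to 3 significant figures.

Span = 10.8 V.
6.02 N + 1.76 ≥ 137.9 gives N ≥ 22.615, so the minimum integer is 23.
One LSB is 10.8 V / 8388608 = 1.2875 µV.
σ_q = LSB/√12 = 1.2875 µV/3.4641 = 372 nV.

372 nV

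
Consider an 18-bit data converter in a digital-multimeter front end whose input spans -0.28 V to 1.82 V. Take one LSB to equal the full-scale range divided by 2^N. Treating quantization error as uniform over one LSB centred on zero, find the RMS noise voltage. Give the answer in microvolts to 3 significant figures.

2.31 µV

The full-scale span is 1.82 − (-0.28) = 2.1 V.
LSB = 2.1 V ÷ 2^18 = 2.1/262144 V = 8.0109 µV.
RMS of a uniform error over width LSB is LSB/√12 = 2.31 µV.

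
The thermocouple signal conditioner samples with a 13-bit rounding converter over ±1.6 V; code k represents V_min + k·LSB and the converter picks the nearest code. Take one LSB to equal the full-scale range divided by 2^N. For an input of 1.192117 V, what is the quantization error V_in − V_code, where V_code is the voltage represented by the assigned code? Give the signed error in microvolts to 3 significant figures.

−70.5 µV

Range = 1.6 − (-1.6) = 3.2 V. LSB = 3.2 V / 2^13 ≈ 390.6 µV.
Position in LSBs: (1.192117 − (-1.6)) × 8192/3.2 = 7147.8195; rounding gives k = 7148.
Reconstructed level: -1.6 + 7148 × 3.2/8192 V = 1.192187500 V.
Error = V_in − V_code = 1.192117 − (1.192187500) = −70.5 µV.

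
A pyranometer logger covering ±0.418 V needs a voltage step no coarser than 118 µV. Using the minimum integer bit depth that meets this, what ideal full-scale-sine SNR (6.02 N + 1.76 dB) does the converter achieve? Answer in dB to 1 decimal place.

80.0 dB

Range = 0.418 − (-0.418) = 0.836 V.
Need 2^N ≥ 0.836 V / 118 µV = 7085 → N_min = 13.
Ideal SNR at N = 13: 6.02·13 + 1.76 = 80.0 dB.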